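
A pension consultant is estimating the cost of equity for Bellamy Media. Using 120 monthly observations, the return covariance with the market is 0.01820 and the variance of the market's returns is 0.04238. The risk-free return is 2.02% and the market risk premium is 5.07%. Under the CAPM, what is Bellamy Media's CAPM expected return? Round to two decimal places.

β = Cov(R_i, R_m) / Var(R_m) = 0.01820 / 0.04238 = 0.4294
E(R) = R_f + β × MRP = 2.02% + 0.4294 × 5.07% = 4.20%

4.20%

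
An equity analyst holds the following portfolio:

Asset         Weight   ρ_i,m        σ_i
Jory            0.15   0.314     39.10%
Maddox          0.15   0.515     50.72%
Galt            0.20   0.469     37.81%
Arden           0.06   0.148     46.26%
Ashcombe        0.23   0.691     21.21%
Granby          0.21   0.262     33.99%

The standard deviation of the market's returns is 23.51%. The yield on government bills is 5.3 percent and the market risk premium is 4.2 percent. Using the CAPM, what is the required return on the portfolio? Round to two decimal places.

7.97%

β_Jory = 0.314 × 39.10% / 23.51% = 0.5222
β_Maddox = 0.515 × 50.72% / 23.51% = 1.1111
β_Galt = 0.469 × 37.81% / 23.51% = 0.7543
β_Arden = 0.148 × 46.26% / 23.51% = 0.2912
β_Ashcombe = 0.691 × 21.21% / 23.51% = 0.6234
β_Granby = 0.262 × 33.99% / 23.51% = 0.3788
β_P = Σ w_i β_i = 0.15×0.5222 + 0.15×1.1111 + 0.20×0.7543 + 0.06×0.2912 + 0.23×0.6234 + 0.21×0.3788 = 0.6363
E(R_P) = R_f + β_P × MRP = 5.3% + 0.6363 × 4.2% = 7.97%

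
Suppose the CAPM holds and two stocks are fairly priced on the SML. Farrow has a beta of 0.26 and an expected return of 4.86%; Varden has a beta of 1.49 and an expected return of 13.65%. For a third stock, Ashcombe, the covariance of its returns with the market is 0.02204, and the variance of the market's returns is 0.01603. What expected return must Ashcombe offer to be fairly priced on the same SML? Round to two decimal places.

MRP = (13.65% − 4.86%) / (1.49 − 0.26) = 7.1463%
R_f = 4.86% − 0.26 × 7.1463% = 3.0020%
β_Ashcombe = Cov / Var(R_m) = 0.02204 / 0.01603 = 1.3749
E(R_Ashcombe) = R_f + β × MRP = 3.0020% + 1.3749 × 7.1463% = 12.83%

12.83%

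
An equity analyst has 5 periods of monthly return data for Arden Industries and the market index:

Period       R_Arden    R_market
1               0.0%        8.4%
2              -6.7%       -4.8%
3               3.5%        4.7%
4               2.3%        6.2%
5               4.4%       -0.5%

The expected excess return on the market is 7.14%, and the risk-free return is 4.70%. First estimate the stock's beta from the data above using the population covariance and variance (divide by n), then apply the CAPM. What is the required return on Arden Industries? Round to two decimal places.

Mean R_i = (0.0 − 6.7 + 3.5 + 2.3 + 4.4) / 5 = 0.7000%
Mean R_m = (8.4 − 4.8 + 4.7 + 6.2 − 0.5) / 5 = 2.8000%
Σ(R_i − R̄_i)(R_m − R̄_m) = 50.8700  ⇒  Cov = 50.8700 / 5 = 10.1740
Σ(R_m − R̄_m)² = 115.1800  ⇒  Var(R_m) = 115.1800 / 5 = 23.0360
β = Cov / Var(R_m) = 10.1740 / 23.0360 = 0.4417
E(R) = R_f + β × MRP = 4.70% + 0.4417 × 7.14% = 7.85%

7.85%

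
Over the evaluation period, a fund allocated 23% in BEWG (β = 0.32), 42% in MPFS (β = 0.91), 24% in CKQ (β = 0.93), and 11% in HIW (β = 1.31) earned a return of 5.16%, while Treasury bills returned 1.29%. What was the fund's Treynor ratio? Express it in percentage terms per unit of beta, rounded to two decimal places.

β_P = 0.23×0.32 + 0.42×0.91 + 0.24×0.93 + 0.11×1.31 = 0.8231
Treynor = (R_P − R_f) / β_P = (5.16% − 1.29%) / 0.8231 = 3.87% / 0.8231 = 4.70%

4.70%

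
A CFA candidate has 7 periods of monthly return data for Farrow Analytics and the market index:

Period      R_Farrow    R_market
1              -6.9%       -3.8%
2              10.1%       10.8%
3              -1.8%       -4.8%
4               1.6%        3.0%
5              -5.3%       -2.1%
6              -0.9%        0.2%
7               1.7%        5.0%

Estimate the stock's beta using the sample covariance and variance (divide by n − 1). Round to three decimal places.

Mean R_i = (-6.9 + 10.1 − 1.8 + 1.6 − 5.3 − 0.9 + 1.7) / 7 = -0.2143%
Mean R_m = (-3.8 + 10.8 − 4.8 + 3.0 − 2.1 + 0.2 + 5.0) / 7 = 1.1857%
Σ(R_i − R̄_i)(R_m − R̄_m) = 169.9686  ⇒  Cov = 169.9686 / 6 = 28.3281
Σ(R_m − R̄_m)² = 182.7286  ⇒  Var(R_m) = 182.7286 / 6 = 30.4548
β = Cov / Var(R_m) = 28.3281 / 30.4548 = 0.9302

0.930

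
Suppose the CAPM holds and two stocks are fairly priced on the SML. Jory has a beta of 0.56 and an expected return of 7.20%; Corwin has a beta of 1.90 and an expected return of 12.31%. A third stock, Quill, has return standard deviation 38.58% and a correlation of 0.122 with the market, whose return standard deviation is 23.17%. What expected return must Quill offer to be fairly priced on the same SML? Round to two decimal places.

5.84%

MRP = (12.31% − 7.20%) / (1.90 − 0.56) = 3.8134%
R_f = 7.20% − 0.56 × 3.8134% = 5.0645%
β_Quill = ρ·σ_i/σ_m = 0.122 × 38.58 / 23.17 = 0.2031
E(R_Quill) = R_f + β × MRP = 5.0645% + 0.2031 × 3.8134% = 5.84%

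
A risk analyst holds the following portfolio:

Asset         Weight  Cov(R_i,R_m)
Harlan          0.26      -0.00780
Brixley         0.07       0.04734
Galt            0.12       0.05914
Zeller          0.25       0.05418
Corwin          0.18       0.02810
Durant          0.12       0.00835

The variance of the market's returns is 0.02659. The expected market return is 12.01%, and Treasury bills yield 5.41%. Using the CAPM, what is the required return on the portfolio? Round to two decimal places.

12.36%

β_Harlan = -0.00780 / 0.02659 = -0.2933
β_Brixley = 0.04734 / 0.02659 = 1.7804
β_Galt = 0.05914 / 0.02659 = 2.2241
β_Zeller = 0.05418 / 0.02659 = 2.0376
β_Corwin = 0.02810 / 0.02659 = 1.0568
β_Durant = 0.00835 / 0.02659 = 0.3140
β_P = Σ w_i β_i = 0.26×-0.2933 + 0.07×1.7804 + 0.12×2.2241 + 0.25×2.0376 + 0.18×1.0568 + 0.12×0.3140 = 1.0526
MRP = 12.01% − 5.41% = 6.60%
E(R_P) = R_f + β_P × MRP = 5.41% + 1.0526 × 6.60% = 12.36%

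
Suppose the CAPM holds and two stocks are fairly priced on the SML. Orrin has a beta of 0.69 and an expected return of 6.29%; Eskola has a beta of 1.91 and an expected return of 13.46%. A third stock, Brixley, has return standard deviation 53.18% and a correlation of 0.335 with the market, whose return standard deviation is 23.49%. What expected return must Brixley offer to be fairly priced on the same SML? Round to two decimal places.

MRP = (13.46% − 6.29%) / (1.91 − 0.69) = 5.8770%
R_f = 6.29% − 0.69 × 5.8770% = 2.2349%
β_Brixley = ρ·σ_i/σ_m = 0.335 × 53.18 / 23.49 = 0.7584
E(R_Brixley) = R_f + β × MRP = 2.2349% + 0.7584 × 5.8770% = 6.69%

6.69%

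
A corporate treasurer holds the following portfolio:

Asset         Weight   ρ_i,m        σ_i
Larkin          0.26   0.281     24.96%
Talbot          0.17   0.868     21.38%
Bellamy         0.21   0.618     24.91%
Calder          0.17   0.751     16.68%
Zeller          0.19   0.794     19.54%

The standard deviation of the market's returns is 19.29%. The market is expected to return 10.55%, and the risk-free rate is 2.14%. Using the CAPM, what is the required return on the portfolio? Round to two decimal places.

7.93%

β_Larkin = 0.281 × 24.96% / 19.29% = 0.3636
β_Talbot = 0.868 × 21.38% / 19.29% = 0.9620
β_Bellamy = 0.618 × 24.91% / 19.29% = 0.7980
β_Calder = 0.751 × 16.68% / 19.29% = 0.6494
β_Zeller = 0.794 × 19.54% / 19.29% = 0.8043
β_P = Σ w_i β_i = 0.26×0.3636 + 0.17×0.9620 + 0.21×0.7980 + 0.17×0.6494 + 0.19×0.8043 = 0.6889
MRP = 10.55% − 2.14% = 8.41%
E(R_P) = R_f + β_P × MRP = 2.14% + 0.6889 × 8.41% = 7.93%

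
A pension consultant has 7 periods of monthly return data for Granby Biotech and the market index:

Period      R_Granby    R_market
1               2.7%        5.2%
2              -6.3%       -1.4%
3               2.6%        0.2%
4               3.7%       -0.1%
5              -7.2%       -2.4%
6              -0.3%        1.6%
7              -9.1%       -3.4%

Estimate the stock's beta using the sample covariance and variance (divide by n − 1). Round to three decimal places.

1.434

Mean R_i = (2.7 − 6.3 + 2.6 + 3.7 − 7.2 − 0.3 − 9.1) / 7 = -1.9857%
Mean R_m = (5.2 − 1.4 + 0.2 − 0.1 − 2.4 + 1.6 − 3.4) / 7 = -0.0429%
Σ(R_i − R̄_i)(R_m − R̄_m) = 70.1543  ⇒  Cov = 70.1543 / 6 = 11.6924
Σ(R_m − R̄_m)² = 48.9171  ⇒  Var(R_m) = 48.9171 / 6 = 8.1529
β = Cov / Var(R_m) = 11.6924 / 8.1529 = 1.4341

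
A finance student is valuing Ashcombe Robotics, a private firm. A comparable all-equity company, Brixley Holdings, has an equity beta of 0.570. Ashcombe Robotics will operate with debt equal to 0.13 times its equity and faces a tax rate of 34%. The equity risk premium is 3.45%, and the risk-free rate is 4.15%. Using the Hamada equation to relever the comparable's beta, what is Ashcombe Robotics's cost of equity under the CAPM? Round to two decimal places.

β_L = β_U × [1 + (1 − t)(D/E)] = 0.570 × [1 + (1 − 0.34) × 0.13]
    = 0.570 × [1 + 0.66 × 0.13] = 0.570 × 1.0858 = 0.6189
E(R) = R_f + β_L × MRP = 4.15% + 0.6189 × 3.45% = 6.29%

6.29%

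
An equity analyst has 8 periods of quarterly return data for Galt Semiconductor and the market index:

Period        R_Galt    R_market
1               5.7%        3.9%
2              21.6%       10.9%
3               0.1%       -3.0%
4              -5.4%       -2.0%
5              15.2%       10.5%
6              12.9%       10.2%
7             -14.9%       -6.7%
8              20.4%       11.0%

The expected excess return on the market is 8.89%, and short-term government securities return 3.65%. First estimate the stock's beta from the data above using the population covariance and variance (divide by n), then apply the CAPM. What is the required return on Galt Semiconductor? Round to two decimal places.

18.83%

Mean R_i = (5.7 + 21.6 + 0.1 − 5.4 + 15.2 + 12.9 − 14.9 + 20.4) / 8 = 6.9500%
Mean R_m = (3.9 + 10.9 − 3.0 − 2.0 + 10.5 + 10.2 − 6.7 + 11.0) / 8 = 4.3500%
Σ(R_i − R̄_i)(R_m − R̄_m) = 641.7200  ⇒  Cov = 641.7200 / 8 = 80.2150
Σ(R_m − R̄_m)² = 375.8200  ⇒  Var(R_m) = 375.8200 / 8 = 46.9775
β = Cov / Var(R_m) = 80.2150 / 46.9775 = 1.7075
E(R) = R_f + β × MRP = 3.65% + 1.7075 × 8.89% = 18.83%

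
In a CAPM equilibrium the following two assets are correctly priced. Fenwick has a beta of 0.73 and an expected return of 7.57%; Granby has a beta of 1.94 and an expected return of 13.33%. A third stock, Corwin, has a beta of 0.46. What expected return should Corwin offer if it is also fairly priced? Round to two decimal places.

MRP (SML slope) = (13.33% − 7.57%) / (1.94 − 0.73) = 5.76% / 1.21 = 4.7603%
R_f (intercept) = 7.57% − 0.73 × 4.7603% = 4.0950%
E(R_Corwin) = R_f + β × MRP = 4.0950% + 0.46 × 4.7603% = 6.28%

6.28%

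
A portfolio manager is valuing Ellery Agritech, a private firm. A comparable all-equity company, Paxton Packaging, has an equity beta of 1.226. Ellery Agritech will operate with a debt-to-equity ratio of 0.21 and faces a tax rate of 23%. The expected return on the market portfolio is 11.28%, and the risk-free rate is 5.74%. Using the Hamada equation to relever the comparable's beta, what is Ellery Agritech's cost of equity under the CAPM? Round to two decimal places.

β_L = β_U × [1 + (1 − t)(D/E)] = 1.226 × [1 + (1 − 0.23) × 0.21]
    = 1.226 × [1 + 0.77 × 0.21] = 1.226 × 1.1617 = 1.4242
MRP = 11.28% − 5.74% = 5.54%
E(R) = R_f + β_L × MRP = 5.74% + 1.4242 × 5.54% = 13.63%

13.63%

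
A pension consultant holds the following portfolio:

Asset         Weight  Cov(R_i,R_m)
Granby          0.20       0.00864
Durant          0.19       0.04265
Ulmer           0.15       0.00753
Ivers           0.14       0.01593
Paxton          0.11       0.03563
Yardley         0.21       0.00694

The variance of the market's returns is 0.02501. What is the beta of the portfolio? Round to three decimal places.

0.742

β_Granby = 0.00864 / 0.02501 = 0.3455
β_Durant = 0.04265 / 0.02501 = 1.7053
β_Ulmer = 0.00753 / 0.02501 = 0.3011
β_Ivers = 0.01593 / 0.02501 = 0.6369
β_Paxton = 0.03563 / 0.02501 = 1.4246
β_Yardley = 0.00694 / 0.02501 = 0.2775
β_P = Σ w_i β_i = 0.20×0.3455 + 0.19×1.7053 + 0.15×0.3011 + 0.14×0.6369 + 0.11×1.4246 + 0.21×0.2775 = 0.7424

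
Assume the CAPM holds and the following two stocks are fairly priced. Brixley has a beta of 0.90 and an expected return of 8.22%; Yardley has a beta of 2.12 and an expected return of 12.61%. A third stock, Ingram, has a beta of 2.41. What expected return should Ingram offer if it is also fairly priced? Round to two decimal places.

MRP (SML slope) = (12.61% − 8.22%) / (2.12 − 0.90) = 4.39% / 1.22 = 3.5984%
R_f (intercept) = 8.22% − 0.90 × 3.5984% = 4.9814%
E(R_Ingram) = R_f + β × MRP = 4.9814% + 2.41 × 3.5984% = 13.65%

13.65%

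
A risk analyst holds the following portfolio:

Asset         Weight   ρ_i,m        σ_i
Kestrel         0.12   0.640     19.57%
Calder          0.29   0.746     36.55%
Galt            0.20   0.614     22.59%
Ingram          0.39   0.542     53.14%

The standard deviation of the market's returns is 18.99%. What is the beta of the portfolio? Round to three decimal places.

1.233

β_Kestrel = 0.640 × 19.57% / 18.99% = 0.6595
β_Calder = 0.746 × 36.55% / 18.99% = 1.4358
β_Galt = 0.614 × 22.59% / 18.99% = 0.7304
β_Ingram = 0.542 × 53.14% / 18.99% = 1.5167
β_P = Σ w_i β_i = 0.12×0.6595 + 0.29×1.4358 + 0.20×0.7304 + 0.39×1.5167 = 1.2331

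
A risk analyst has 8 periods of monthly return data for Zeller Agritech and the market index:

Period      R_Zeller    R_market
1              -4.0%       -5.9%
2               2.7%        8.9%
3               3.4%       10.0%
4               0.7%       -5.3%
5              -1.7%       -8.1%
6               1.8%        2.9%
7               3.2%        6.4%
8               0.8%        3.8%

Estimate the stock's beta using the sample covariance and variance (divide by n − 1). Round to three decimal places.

0.312

Mean R_i = (-4.0 + 2.7 + 3.4 + 0.7 − 1.7 + 1.8 + 3.2 + 0.8) / 8 = 0.8625%
Mean R_m = (-5.9 + 8.9 + 10.0 − 5.3 − 8.1 + 2.9 + 6.4 + 3.8) / 8 = 1.5875%
Σ(R_i − R̄_i)(R_m − R̄_m) = 109.4763  ⇒  Cov = 109.4763 / 7 = 15.6395
Σ(R_m − R̄_m)² = 351.3688  ⇒  Var(R_m) = 351.3688 / 7 = 50.1955
β = Cov / Var(R_m) = 15.6395 / 50.1955 = 0.3116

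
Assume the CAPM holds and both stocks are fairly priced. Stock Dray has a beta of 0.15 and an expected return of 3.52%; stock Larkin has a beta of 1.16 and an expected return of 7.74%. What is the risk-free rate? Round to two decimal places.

2.89%

Both satisfy E(R) = R_f + β·MRP, so the slope of the SML is
MRP = (7.74% − 3.52%) / (1.16 − 0.15) = 4.22% / 1.01 = 4.1782%
R_f = E(R_Dray) − β_Dray·MRP = 3.52% − 0.15 × 4.1782% = 2.8933%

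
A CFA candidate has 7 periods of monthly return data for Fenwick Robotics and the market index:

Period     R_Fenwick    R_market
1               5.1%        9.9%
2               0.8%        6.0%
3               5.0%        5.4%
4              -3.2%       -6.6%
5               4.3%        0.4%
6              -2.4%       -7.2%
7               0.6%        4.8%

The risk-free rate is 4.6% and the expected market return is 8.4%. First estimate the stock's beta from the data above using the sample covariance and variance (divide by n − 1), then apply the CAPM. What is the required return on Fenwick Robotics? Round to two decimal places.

Mean R_i = (5.1 + 0.8 + 5.0 − 3.2 + 4.3 − 2.4 + 0.6) / 7 = 1.4571%
Mean R_m = (9.9 + 6.0 + 5.4 − 6.6 + 0.4 − 7.2 + 4.8) / 7 = 1.8143%
Σ(R_i − R̄_i)(R_m − R̄_m) = 106.7843  ⇒  Cov = 106.7843 / 6 = 17.7974
Σ(R_m − R̄_m)² = 258.7286  ⇒  Var(R_m) = 258.7286 / 6 = 43.1214
β = Cov / Var(R_m) = 17.7974 / 43.1214 = 0.4127
MRP = 8.4% − 4.6% = 3.80%
E(R) = R_f + β × MRP = 4.6% + 0.4127 × 3.8% = 6.17%

6.17%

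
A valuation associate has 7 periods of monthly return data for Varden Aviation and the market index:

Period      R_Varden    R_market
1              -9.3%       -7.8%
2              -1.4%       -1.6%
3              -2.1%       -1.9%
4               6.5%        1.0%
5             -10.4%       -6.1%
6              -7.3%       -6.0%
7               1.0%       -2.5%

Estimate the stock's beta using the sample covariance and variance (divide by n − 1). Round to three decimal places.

Mean R_i = (-9.3 − 1.4 − 2.1 + 6.5 − 10.4 − 7.3 + 1.0) / 7 = -3.2857%
Mean R_m = (-7.8 − 1.6 − 1.9 + 1.0 − 6.1 − 6.0 − 2.5) / 7 = -3.5571%
Σ(R_i − R̄_i)(R_m − R̄_m) = 108.1957  ⇒  Cov = 108.1957 / 6 = 18.0326
Σ(R_m − R̄_m)² = 58.8971  ⇒  Var(R_m) = 58.8971 / 6 = 9.8162
β = Cov / Var(R_m) = 18.0326 / 9.8162 = 1.8370

1.837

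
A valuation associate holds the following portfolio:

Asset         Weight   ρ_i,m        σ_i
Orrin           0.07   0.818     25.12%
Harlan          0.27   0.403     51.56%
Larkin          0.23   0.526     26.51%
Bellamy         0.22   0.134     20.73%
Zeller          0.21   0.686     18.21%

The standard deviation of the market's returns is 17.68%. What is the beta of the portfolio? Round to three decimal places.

0.763

β_Orrin = 0.818 × 25.12% / 17.68% = 1.1622
β_Harlan = 0.403 × 51.56% / 17.68% = 1.1753
β_Larkin = 0.526 × 26.51% / 17.68% = 0.7887
β_Bellamy = 0.134 × 20.73% / 17.68% = 0.1571
β_Zeller = 0.686 × 18.21% / 17.68% = 0.7066
β_P = Σ w_i β_i = 0.07×1.1622 + 0.27×1.1753 + 0.23×0.7887 + 0.22×0.1571 + 0.21×0.7066 = 0.7630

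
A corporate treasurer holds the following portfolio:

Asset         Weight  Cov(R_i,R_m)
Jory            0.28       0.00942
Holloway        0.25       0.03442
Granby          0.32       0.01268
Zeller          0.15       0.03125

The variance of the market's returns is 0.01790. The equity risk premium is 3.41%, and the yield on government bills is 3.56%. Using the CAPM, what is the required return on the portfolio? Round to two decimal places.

7.37%

β_Jory = 0.00942 / 0.01790 = 0.5263
β_Holloway = 0.03442 / 0.01790 = 1.9229
β_Granby = 0.01268 / 0.01790 = 0.7084
β_Zeller = 0.03125 / 0.01790 = 1.7458
β_P = Σ w_i β_i = 0.28×0.5263 + 0.25×1.9229 + 0.32×0.7084 + 0.15×1.7458 = 1.1166
E(R_P) = R_f + β_P × MRP = 3.56% + 1.1166 × 3.41% = 7.37%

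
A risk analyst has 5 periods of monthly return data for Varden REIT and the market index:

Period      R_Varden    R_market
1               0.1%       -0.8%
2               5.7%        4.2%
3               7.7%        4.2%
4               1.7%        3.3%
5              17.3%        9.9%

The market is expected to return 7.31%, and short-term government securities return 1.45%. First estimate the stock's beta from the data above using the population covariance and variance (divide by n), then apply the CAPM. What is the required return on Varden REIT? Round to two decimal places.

11.29%

Mean R_i = (0.1 + 5.7 + 7.7 + 1.7 + 17.3) / 5 = 6.5000%
Mean R_m = (-0.8 + 4.2 + 4.2 + 3.3 + 9.9) / 5 = 4.1600%
Σ(R_i − R̄_i)(R_m − R̄_m) = 97.8800  ⇒  Cov = 97.8800 / 5 = 19.5760
Σ(R_m − R̄_m)² = 58.2920  ⇒  Var(R_m) = 58.2920 / 5 = 11.6584
β = Cov / Var(R_m) = 19.5760 / 11.6584 = 1.6791
MRP = 7.31% − 1.45% = 5.86%
E(R) = R_f + β × MRP = 1.45% + 1.6791 × 5.86% = 11.29%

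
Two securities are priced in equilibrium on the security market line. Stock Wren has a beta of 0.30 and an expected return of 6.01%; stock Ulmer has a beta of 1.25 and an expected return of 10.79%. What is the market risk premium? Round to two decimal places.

Both satisfy E(R) = R_f + β·MRP, so the slope of the SML is
MRP = (10.79% − 6.01%) / (1.25 − 0.30) = 4.78% / 0.95 = 5.0316%

5.03%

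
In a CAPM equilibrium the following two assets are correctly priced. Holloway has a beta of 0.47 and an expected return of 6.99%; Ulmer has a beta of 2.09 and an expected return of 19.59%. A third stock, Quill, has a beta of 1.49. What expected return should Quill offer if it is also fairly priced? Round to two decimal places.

14.92%

MRP (SML slope) = (19.59% − 6.99%) / (2.09 − 0.47) = 12.60% / 1.62 = 7.7778%
R_f (intercept) = 6.99% − 0.47 × 7.7778% = 3.3344%
E(R_Quill) = R_f + β × MRP = 3.3344% + 1.49 × 7.7778% = 14.92%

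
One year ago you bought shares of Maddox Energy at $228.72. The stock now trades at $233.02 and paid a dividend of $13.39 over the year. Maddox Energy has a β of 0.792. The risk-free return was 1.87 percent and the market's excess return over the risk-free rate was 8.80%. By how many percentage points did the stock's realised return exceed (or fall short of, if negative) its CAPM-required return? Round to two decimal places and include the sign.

-1.11%

Realised HPR = (P1 + D1 − P0) / P0 = (233.02 + 13.39 − 228.72) / 228.72 = 17.69 / 228.72 = 7.7343%
CAPM required = R_f + β·MRP = 1.87% + 0.792 × 8.80% = 8.83960%
α = realised − required = 7.7343% − 8.83960% = -1.11%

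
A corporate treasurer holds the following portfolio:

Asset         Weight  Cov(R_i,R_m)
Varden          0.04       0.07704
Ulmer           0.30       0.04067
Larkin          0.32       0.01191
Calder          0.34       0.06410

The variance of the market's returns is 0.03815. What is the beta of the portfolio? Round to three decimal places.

1.072

β_Varden = 0.07704 / 0.03815 = 2.0194
β_Ulmer = 0.04067 / 0.03815 = 1.0661
β_Larkin = 0.01191 / 0.03815 = 0.3122
β_Calder = 0.06410 / 0.03815 = 1.6802
β_P = Σ w_i β_i = 0.04×2.0194 + 0.30×1.0661 + 0.32×0.3122 + 0.34×1.6802 = 1.0718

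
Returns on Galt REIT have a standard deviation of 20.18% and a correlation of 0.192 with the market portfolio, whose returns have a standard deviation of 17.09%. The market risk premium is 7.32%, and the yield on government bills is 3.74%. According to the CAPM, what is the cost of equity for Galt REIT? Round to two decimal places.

5.40%

β = ρ × σ_i / σ_m = 0.192 × 20.18% / 17.09% = 0.2267
E(R) = 3.74% + 0.2267 × 7.32% = 5.40%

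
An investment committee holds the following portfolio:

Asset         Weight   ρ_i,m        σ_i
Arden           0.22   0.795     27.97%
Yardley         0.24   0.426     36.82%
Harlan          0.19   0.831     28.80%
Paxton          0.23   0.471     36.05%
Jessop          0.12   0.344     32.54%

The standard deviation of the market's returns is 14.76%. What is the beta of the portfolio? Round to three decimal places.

β_Arden = 0.795 × 27.97% / 14.76% = 1.5065
β_Yardley = 0.426 × 36.82% / 14.76% = 1.0627
β_Harlan = 0.831 × 28.80% / 14.76% = 1.6215
β_Paxton = 0.471 × 36.05% / 14.76% = 1.1504
β_Jessop = 0.344 × 32.54% / 14.76% = 0.7584
β_P = Σ w_i β_i = 0.22×1.5065 + 0.24×1.0627 + 0.19×1.6215 + 0.23×1.1504 + 0.12×0.7584 = 1.2502

1.250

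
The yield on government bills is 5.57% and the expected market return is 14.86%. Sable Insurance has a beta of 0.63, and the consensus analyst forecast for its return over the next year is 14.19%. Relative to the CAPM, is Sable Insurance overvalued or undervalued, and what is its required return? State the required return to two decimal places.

Undervalued; required return 11.42%

MRP = 14.86% − 5.57% = 9.29%
Required return = R_f + β·MRP = 5.57% + 0.63 × 9.29% = 11.42%
Forecast 14.19% > required 11.42% → the stock plots above the SML → undervalued.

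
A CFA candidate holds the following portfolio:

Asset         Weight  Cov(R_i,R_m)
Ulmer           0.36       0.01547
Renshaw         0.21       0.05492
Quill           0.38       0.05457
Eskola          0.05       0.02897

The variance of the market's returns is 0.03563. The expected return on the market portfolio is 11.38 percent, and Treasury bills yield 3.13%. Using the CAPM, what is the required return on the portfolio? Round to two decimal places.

β_Ulmer = 0.01547 / 0.03563 = 0.4342
β_Renshaw = 0.05492 / 0.03563 = 1.5414
β_Quill = 0.05457 / 0.03563 = 1.5316
β_Eskola = 0.02897 / 0.03563 = 0.8131
β_P = Σ w_i β_i = 0.36×0.4342 + 0.21×1.5414 + 0.38×1.5316 + 0.05×0.8131 = 1.1027
MRP = 11.38% − 3.13% = 8.25%
E(R_P) = R_f + β_P × MRP = 3.13% + 1.1027 × 8.25% = 12.23%

12.23%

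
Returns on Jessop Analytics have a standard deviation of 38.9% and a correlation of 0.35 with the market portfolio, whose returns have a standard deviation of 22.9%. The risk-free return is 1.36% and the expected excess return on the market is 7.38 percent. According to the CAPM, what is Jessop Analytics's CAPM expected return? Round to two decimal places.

β = ρ × σ_i / σ_m = 0.35 × 38.9% / 22.9% = 0.5945
E(R) = 1.36% + 0.5945 × 7.38% = 5.75%

5.75%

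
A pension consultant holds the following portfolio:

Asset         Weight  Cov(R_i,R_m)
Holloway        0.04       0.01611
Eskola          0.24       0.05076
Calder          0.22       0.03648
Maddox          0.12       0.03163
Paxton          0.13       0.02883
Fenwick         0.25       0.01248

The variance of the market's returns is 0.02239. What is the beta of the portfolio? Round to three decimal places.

β_Holloway = 0.01611 / 0.02239 = 0.7195
β_Eskola = 0.05076 / 0.02239 = 2.2671
β_Calder = 0.03648 / 0.02239 = 1.6293
β_Maddox = 0.03163 / 0.02239 = 1.4127
β_Paxton = 0.02883 / 0.02239 = 1.2876
β_Fenwick = 0.01248 / 0.02239 = 0.5574
β_P = Σ w_i β_i = 0.04×0.7195 + 0.24×2.2671 + 0.22×1.6293 + 0.12×1.4127 + 0.13×1.2876 + 0.25×0.5574 = 1.4076

1.408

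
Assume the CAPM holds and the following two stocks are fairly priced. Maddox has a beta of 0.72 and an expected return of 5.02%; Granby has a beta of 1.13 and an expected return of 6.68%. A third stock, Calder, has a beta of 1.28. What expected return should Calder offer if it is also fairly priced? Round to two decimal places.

7.29%

MRP (SML slope) = (6.68% − 5.02%) / (1.13 − 0.72) = 1.66% / 0.41 = 4.0488%
R_f (intercept) = 5.02% − 0.72 × 4.0488% = 2.1049%
E(R_Calder) = R_f + β × MRP = 2.1049% + 1.28 × 4.0488% = 7.29%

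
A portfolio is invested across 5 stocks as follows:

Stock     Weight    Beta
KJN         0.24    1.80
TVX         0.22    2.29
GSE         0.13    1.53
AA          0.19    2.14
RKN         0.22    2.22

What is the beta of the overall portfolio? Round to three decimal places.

2.030

β_P = Σ w_i β_i = 0.24×1.80 + 0.22×2.29 + 0.13×1.53 + 0.19×2.14 + 0.22×2.22 = 2.0297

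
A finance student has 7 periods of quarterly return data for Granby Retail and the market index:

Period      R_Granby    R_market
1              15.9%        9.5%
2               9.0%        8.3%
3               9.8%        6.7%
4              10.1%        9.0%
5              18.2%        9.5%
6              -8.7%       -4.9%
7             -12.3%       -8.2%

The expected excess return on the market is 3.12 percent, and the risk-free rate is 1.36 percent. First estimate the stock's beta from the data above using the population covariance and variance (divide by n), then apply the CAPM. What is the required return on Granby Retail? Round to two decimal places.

6.14%

Mean R_i = (15.9 + 9.0 + 9.8 + 10.1 + 18.2 − 8.7 − 12.3) / 7 = 6.0000%
Mean R_m = (9.5 + 8.3 + 6.7 + 9.0 + 9.5 − 4.9 − 8.2) / 7 = 4.2714%
Σ(R_i − R̄_i)(R_m − R̄_m) = 519.3000  ⇒  Cov = 519.3000 / 7 = 74.1857
Σ(R_m − R̄_m)² = 338.8143  ⇒  Var(R_m) = 338.8143 / 7 = 48.4020
β = Cov / Var(R_m) = 74.1857 / 48.4020 = 1.5327
E(R) = R_f + β × MRP = 1.36% + 1.5327 × 3.12% = 6.14%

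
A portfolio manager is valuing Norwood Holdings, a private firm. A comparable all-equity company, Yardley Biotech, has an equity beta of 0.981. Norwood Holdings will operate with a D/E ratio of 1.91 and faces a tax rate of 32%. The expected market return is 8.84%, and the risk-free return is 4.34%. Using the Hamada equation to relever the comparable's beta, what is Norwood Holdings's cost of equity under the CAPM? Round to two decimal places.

14.49%

β_L = β_U × [1 + (1 − t)(D/E)] = 0.981 × [1 + (1 − 0.32) × 1.91]
    = 0.981 × [1 + 0.68 × 1.91] = 0.981 × 2.2988 = 2.2551
MRP = 8.84% − 4.34% = 4.50%
E(R) = R_f + β_L × MRP = 4.34% + 2.2551 × 4.50% = 14.49%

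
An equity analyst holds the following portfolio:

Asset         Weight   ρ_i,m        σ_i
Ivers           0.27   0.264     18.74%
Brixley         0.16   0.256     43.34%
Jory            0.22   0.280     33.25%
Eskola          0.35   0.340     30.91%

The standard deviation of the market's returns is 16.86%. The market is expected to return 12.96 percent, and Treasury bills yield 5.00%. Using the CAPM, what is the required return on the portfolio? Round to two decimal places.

β_Ivers = 0.264 × 18.74% / 16.86% = 0.2934
β_Brixley = 0.256 × 43.34% / 16.86% = 0.6581
β_Jory = 0.280 × 33.25% / 16.86% = 0.5522
β_Eskola = 0.340 × 30.91% / 16.86% = 0.6233
β_P = Σ w_i β_i = 0.27×0.2934 + 0.16×0.6581 + 0.22×0.5522 + 0.35×0.6233 = 0.5242
MRP = 12.96% − 5.00% = 7.96%
E(R_P) = R_f + β_P × MRP = 5.00% + 0.5242 × 7.96% = 9.17%

9.17%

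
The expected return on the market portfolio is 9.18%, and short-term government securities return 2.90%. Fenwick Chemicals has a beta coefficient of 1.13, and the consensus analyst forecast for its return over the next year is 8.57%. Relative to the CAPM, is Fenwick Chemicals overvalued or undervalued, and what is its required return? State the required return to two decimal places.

MRP = 9.18% − 2.90% = 6.28%
Required return = R_f + β·MRP = 2.90% + 1.13 × 6.28% = 10.00%
Forecast 8.57% < required 10.00% → the stock plots below the SML → overvalued.

Overvalued; required return 10.00%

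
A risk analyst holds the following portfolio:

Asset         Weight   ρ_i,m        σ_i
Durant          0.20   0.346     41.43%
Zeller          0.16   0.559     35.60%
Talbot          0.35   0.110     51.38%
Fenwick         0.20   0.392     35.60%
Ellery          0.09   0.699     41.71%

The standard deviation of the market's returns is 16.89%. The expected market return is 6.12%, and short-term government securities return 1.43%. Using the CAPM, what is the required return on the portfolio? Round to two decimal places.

5.16%

β_Durant = 0.346 × 41.43% / 16.89% = 0.8487
β_Zeller = 0.559 × 35.60% / 16.89% = 1.1782
β_Talbot = 0.110 × 51.38% / 16.89% = 0.3346
β_Fenwick = 0.392 × 35.60% / 16.89% = 0.8262
β_Ellery = 0.699 × 41.71% / 16.89% = 1.7262
β_P = Σ w_i β_i = 0.20×0.8487 + 0.16×1.1782 + 0.35×0.3346 + 0.20×0.8262 + 0.09×1.7262 = 0.7960
MRP = 6.12% − 1.43% = 4.69%
E(R_P) = R_f + β_P × MRP = 1.43% + 0.7960 × 4.69% = 5.16%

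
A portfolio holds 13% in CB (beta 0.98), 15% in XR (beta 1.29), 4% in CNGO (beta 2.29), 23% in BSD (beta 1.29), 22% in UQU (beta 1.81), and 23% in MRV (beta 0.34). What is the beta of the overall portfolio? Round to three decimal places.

β_P = Σ w_i β_i = 0.13×0.98 + 0.15×1.29 + 0.04×2.29 + 0.23×1.29 + 0.22×1.81 + 0.23×0.34 = 1.1856

1.186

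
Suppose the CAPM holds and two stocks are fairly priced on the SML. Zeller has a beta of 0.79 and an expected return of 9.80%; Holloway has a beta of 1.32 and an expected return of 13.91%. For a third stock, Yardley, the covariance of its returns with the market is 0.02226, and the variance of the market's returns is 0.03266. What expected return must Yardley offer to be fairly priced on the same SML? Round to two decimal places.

MRP = (13.91% − 9.80%) / (1.32 − 0.79) = 7.7547%
R_f = 9.80% − 0.79 × 7.7547% = 3.6738%
β_Yardley = Cov / Var(R_m) = 0.02226 / 0.03266 = 0.6816
E(R_Yardley) = R_f + β × MRP = 3.6738% + 0.6816 × 7.7547% = 8.96%

8.96%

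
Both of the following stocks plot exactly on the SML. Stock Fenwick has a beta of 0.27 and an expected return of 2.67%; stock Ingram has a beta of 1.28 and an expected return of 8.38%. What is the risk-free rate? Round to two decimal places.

Both satisfy E(R) = R_f + β·MRP, so the slope of the SML is
MRP = (8.38% − 2.67%) / (1.28 − 0.27) = 5.71% / 1.01 = 5.6535%
R_f = E(R_Fenwick) − β_Fenwick·MRP = 2.67% − 0.27 × 5.6535% = 1.1436%

1.14%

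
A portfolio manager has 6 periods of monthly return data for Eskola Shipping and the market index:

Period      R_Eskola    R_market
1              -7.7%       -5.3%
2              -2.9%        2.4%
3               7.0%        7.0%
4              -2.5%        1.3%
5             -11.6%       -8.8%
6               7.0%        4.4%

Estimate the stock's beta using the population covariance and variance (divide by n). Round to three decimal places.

1.183

Mean R_i = (-7.7 − 2.9 + 7.0 − 2.5 − 11.6 + 7.0) / 6 = -1.7833%
Mean R_m = (-5.3 + 2.4 + 7.0 + 1.3 − 8.8 + 4.4) / 6 = 0.1667%
Σ(R_i − R̄_i)(R_m − R̄_m) = 214.2633  ⇒  Cov = 214.2633 / 6 = 35.7106
Σ(R_m − R̄_m)² = 181.1733  ⇒  Var(R_m) = 181.1733 / 6 = 30.1956
β = Cov / Var(R_m) = 35.7106 / 30.1956 = 1.1826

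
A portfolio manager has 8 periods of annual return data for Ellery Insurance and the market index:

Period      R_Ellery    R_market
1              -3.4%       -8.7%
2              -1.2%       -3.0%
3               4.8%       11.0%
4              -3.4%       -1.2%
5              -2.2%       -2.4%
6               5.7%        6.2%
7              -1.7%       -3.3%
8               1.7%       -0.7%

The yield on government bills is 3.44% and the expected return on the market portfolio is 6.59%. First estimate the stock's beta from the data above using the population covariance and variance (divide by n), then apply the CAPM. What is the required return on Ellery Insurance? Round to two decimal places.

Mean R_i = (-3.4 − 1.2 + 4.8 − 3.4 − 2.2 + 5.7 − 1.7 + 1.7) / 8 = 0.0375%
Mean R_m = (-8.7 − 3.0 + 11.0 − 1.2 − 2.4 + 6.2 − 3.3 − 0.7) / 8 = -0.2625%
Σ(R_i − R̄_i)(R_m − R̄_m) = 135.1788  ⇒  Cov = 135.1788 / 8 = 16.8974
Σ(R_m − R̄_m)² = 262.1588  ⇒  Var(R_m) = 262.1588 / 8 = 32.7699
β = Cov / Var(R_m) = 16.8974 / 32.7699 = 0.5156
MRP = 6.59% − 3.44% = 3.15%
E(R) = R_f + β × MRP = 3.44% + 0.5156 × 3.15% = 5.06%

5.06%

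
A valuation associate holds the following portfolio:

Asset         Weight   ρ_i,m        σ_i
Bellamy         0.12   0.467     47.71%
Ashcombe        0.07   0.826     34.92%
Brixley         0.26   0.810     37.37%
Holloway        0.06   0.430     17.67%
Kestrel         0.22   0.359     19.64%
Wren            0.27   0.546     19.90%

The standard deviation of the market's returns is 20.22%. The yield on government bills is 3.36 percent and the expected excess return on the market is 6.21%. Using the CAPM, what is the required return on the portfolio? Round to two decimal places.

8.74%

β_Bellamy = 0.467 × 47.71% / 20.22% = 1.1019
β_Ashcombe = 0.826 × 34.92% / 20.22% = 1.4265
β_Brixley = 0.810 × 37.37% / 20.22% = 1.4970
β_Holloway = 0.430 × 17.67% / 20.22% = 0.3758
β_Kestrel = 0.359 × 19.64% / 20.22% = 0.3487
β_Wren = 0.546 × 19.90% / 20.22% = 0.5374
β_P = Σ w_i β_i = 0.12×1.1019 + 0.07×1.4265 + 0.26×1.4970 + 0.06×0.3758 + 0.22×0.3487 + 0.27×0.5374 = 0.8657
E(R_P) = R_f + β_P × MRP = 3.36% + 0.8657 × 6.21% = 8.74%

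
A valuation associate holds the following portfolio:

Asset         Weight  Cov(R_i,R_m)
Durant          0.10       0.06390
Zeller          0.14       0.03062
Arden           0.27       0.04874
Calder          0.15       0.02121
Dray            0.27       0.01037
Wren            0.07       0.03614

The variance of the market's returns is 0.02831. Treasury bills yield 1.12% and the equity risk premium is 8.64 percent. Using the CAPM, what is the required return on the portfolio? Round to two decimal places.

10.99%

β_Durant = 0.06390 / 0.02831 = 2.2572
β_Zeller = 0.03062 / 0.02831 = 1.0816
β_Arden = 0.04874 / 0.02831 = 1.7217
β_Calder = 0.02121 / 0.02831 = 0.7492
β_Dray = 0.01037 / 0.02831 = 0.3663
β_Wren = 0.03614 / 0.02831 = 1.2766
β_P = Σ w_i β_i = 0.10×2.2572 + 0.14×1.0816 + 0.27×1.7217 + 0.15×0.7492 + 0.27×0.3663 + 0.07×1.2766 = 1.1426
E(R_P) = R_f + β_P × MRP = 1.12% + 1.1426 × 8.64% = 10.99%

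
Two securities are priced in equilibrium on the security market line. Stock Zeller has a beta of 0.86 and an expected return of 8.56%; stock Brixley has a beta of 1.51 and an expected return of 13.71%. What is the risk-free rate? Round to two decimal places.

Both satisfy E(R) = R_f + β·MRP, so the slope of the SML is
MRP = (13.71% − 8.56%) / (1.51 − 0.86) = 5.15% / 0.65 = 7.9231%
R_f = E(R_Zeller) − β_Zeller·MRP = 8.56% − 0.86 × 7.9231% = 1.7461%

1.75%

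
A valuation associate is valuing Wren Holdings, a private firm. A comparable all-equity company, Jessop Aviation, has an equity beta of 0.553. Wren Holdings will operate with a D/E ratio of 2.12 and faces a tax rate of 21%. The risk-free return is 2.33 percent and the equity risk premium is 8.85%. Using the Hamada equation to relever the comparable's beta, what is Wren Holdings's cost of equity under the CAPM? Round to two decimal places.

β_L = β_U × [1 + (1 − t)(D/E)] = 0.553 × [1 + (1 − 0.21) × 2.12]
    = 0.553 × [1 + 0.79 × 2.12] = 0.553 × 2.6748 = 1.4792
E(R) = R_f + β_L × MRP = 2.33% + 1.4792 × 8.85% = 15.42%

15.42%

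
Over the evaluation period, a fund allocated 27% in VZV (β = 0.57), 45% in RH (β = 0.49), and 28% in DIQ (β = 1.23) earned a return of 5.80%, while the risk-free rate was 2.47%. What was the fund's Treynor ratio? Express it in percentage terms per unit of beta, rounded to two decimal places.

β_P = 0.27×0.57 + 0.45×0.49 + 0.28×1.23 = 0.7188
Treynor = (R_P − R_f) / β_P = (5.80% − 2.47%) / 0.7188 = 3.33% / 0.7188 = 4.63%

4.63%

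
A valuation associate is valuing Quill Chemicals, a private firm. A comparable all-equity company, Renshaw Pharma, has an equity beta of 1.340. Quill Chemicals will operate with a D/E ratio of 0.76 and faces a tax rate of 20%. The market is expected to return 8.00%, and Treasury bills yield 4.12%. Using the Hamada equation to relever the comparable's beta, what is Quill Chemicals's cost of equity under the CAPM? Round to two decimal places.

β_L = β_U × [1 + (1 − t)(D/E)] = 1.340 × [1 + (1 − 0.20) × 0.76]
    = 1.340 × [1 + 0.80 × 0.76] = 1.340 × 1.6080 = 2.1547
MRP = 8.00% − 4.12% = 3.88%
E(R) = R_f + β_L × MRP = 4.12% + 2.1547 × 3.88% = 12.48%

12.48%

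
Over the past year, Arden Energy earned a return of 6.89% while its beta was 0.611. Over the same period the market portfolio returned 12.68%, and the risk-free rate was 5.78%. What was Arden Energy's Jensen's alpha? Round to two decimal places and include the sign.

Market excess return = 12.68% − 5.78% = 6.90%
CAPM benchmark = R_f + β(R_m − R_f) = 5.78% + 0.611 × 6.90% = 9.99590%
α = actual − benchmark = 6.89% − 9.99590% = -3.11%

-3.11%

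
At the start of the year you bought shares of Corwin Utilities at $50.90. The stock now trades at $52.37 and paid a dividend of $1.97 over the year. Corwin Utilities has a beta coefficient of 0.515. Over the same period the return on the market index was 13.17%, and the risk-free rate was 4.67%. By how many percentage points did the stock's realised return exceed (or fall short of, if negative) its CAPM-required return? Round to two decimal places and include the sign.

Realised HPR = (P1 + D1 − P0) / P0 = (52.37 + 1.97 − 50.90) / 50.90 = 3.44 / 50.90 = 6.7583%
MRP = 13.17% − 4.67% = 8.50%
CAPM required = R_f + β·MRP = 4.67% + 0.515 × 8.50% = 9.04750%
α = realised − required = 6.7583% − 9.04750% = -2.29%

-2.29%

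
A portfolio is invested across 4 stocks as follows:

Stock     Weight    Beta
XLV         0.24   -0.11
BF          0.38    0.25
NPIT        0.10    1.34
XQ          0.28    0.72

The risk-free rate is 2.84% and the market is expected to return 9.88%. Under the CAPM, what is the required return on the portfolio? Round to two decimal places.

β_P = Σ w_i β_i = 0.24×-0.11 + 0.38×0.25 + 0.10×1.34 + 0.28×0.72 = 0.4042
MRP = 9.88% − 2.84% = 7.04%
E(R_P) = R_f + β_P × MRP = 2.84% + 0.4042 × 7.04% = 5.69%

5.69%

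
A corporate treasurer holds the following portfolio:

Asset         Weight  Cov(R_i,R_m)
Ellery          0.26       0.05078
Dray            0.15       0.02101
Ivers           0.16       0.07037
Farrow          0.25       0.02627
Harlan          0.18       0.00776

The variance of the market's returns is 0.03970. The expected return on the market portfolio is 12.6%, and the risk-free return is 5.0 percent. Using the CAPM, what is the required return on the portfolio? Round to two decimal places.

β_Ellery = 0.05078 / 0.03970 = 1.2791
β_Dray = 0.02101 / 0.03970 = 0.5292
β_Ivers = 0.07037 / 0.03970 = 1.7725
β_Farrow = 0.02627 / 0.03970 = 0.6617
β_Harlan = 0.00776 / 0.03970 = 0.1955
β_P = Σ w_i β_i = 0.26×1.2791 + 0.15×0.5292 + 0.16×1.7725 + 0.25×0.6617 + 0.18×0.1955 = 0.8962
MRP = 12.6% − 5.0% = 7.60%
E(R_P) = R_f + β_P × MRP = 5.0% + 0.8962 × 7.6% = 11.81%

11.81%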